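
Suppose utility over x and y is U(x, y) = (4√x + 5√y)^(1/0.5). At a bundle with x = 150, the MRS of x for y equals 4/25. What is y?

For CES with ρ = 0.5, MRS = (4/5)·√(y/x).
Setting (4/5)·√(y/150) = 4/25 gives √(y/150) = 0.2, so y/150 = 1/25 and y = 6.

y = 6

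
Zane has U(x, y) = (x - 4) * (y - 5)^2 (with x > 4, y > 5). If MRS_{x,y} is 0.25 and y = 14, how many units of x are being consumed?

x = 22

MU_x = (y−5)^2, MU_y = 2·(x−4)·(y−5).
MRS = (1/2)·(y−5)/(x−4).
Substitute y = 14: MRS = 4.5/(x − 4). Setting this equal to 0.25 gives x − 4 = 4.5/0.25 = 18, so x = 22.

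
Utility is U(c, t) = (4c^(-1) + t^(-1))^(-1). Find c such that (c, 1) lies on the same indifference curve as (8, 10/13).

c = 5

U depends on (c, t) only through S = 4c^(-1) + t^(-1), so equal utility means equal S. At (8, 10/13): S = 1.8.
With t = 1: 1^(-1) = 1, so 4c^(-1) = 1.8 − 1 = 0.8, i.e. c^(-1) = 0.2.
Hence c = 1/0.2 = 5.
Check: U(5, 1) = 0.5556.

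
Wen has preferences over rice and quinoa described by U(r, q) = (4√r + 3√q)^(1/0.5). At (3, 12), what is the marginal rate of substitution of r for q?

MRS = 8/3

For CES with ρ = 0.5, MRS = (4/3)·√(q/r).
At (3, 12): MRS = 8/3.
The indifference curve has slope −8/3 at this bundle.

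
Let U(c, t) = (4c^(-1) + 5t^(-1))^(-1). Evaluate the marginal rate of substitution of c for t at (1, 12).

For CES with ρ = -1, MRS = (4/5)·(t/c)^2.
At (1, 12): MRS = 115.2.
That is, one extra unit of c is worth 115.2 units of t at the margin.

MRS = 115.2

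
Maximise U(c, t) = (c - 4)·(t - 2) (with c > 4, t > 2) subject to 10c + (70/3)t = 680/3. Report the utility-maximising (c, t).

MU_c = (t−2), MU_t = (c−4).
MRS = (t−2)/(c−4).
Tangency: set MRS = p_c/p_t = 10/(70/3) = 3/7.
So (t − 2)/(c − 4) = 3/7, i.e. (t − 2) = (3/7)·(c − 4).
Rewrite the budget in excess-of-subsistence terms: 10·(c − 4) + (70/3)·(t − 2) = 680/3 − 10·4 − (70/3)·2 = 140.
Substituting, 20·(c − 4) = 140, so c − 4 = 7 and c* = 11.
Then t − 2 = (3/7)·7 = 3, so t* = 5.

c* = 11, t* = 5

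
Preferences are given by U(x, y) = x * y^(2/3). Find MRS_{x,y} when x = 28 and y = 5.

MRS = 15/56

MU_x = y^(2/3) and MU_y = 2/3·x·y^(-1/3).
MRS = MU_x/MU_y = (1.5)·y/x.
At (28, 5): MRS = 15/56.
The indifference curve has slope −15/56 at this bundle.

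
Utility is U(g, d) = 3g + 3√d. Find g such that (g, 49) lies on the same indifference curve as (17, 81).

U(17, 81) = 78.
Set U(g, 49) = 78 and solve.
With d = 49: √49 = 7, so 3g = 78 − 3·7 = 57 and g = 19.
Check: U(19, 49) = 78.

g = 19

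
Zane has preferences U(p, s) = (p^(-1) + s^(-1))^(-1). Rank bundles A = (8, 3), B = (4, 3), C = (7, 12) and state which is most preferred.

Evaluate utility at each bundle:
U(A) = 2.182.
U(B) = 1.714.
U(C) = 4.421.
Highest utility is C, so C ≻ A ≻ B.

Bundle C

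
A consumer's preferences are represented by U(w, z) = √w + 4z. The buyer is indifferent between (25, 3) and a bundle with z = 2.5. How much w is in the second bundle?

w = 49

U(25, 3) = 17.
Set U(w, 2.5) = 17 and solve.
With z = 2.5: √w = 17 − 4·2.5 = 7, so √w = 7 and w = 49.
Check: U(49, 2.5) = 17.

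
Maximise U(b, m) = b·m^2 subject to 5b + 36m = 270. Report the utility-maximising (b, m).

b* = 18, m* = 5

MU_b = m^2 and MU_m = 2·b·m.
MRS = MU_b/MU_m = (1/2)·m/b.
Tangency: set MRS = p_b/p_m = 5/36.
So (1/2)·m/b = 5/36, i.e. m = (5/18)·b.
Substitute into the budget 5·b + 36·m = 270: 15·b = 270, so b* = 18.
Then m* = (5/18)·18 = 5.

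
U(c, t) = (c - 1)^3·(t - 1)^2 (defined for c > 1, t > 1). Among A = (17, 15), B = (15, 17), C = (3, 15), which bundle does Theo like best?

Bundle A

Evaluate utility at each bundle:
U(A) = 802816.
U(B) = 702464.
U(C) = 1568.
Highest utility is A, so A ≻ B ≻ C.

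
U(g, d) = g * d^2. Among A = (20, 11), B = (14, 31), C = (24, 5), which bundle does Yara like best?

Evaluate utility at each bundle:
U(A) = 2420.
U(B) = 13454.
U(C) = 600.
Highest utility is B, so B ≻ A ≻ C.

Bundle B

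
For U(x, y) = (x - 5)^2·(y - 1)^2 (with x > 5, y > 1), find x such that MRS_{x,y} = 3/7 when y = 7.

MU_x = 2·(x−5)·(y−1)^2, MU_y = 2·(x−5)^2·(y−1).
MRS = (y−1)/(x−5).
Substitute y = 7: MRS = 6/(x − 5). Setting this equal to 3/7 gives x − 5 = 6/(3/7) = 14, so x = 19.

x = 19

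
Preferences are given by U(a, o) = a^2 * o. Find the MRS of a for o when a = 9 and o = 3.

MRS = 2/3

MU_a = 2·a·o and MU_o = a^2.
MRS = MU_a/MU_o = (2/1)·o/a.
At (9, 3): MRS = 2/3.
So at (9, 3) the consumer would give up 2/3 units of o for one more unit of a.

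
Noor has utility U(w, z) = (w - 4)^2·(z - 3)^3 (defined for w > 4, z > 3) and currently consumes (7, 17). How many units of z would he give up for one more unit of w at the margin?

MU_w = 2·(w−4)·(z−3)^3, MU_z = 3·(w−4)^2·(z−3)^2.
MRS = (2/3)·(z−3)/(w−4).
At (7, 17): MRS = 28/9.
The indifference curve has slope −28/9 at this bundle.

MRS = 28/9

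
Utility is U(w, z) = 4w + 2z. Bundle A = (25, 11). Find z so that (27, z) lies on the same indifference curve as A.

U(25, 11) = 122.
Set U(27, z) = 122 and solve.
4·27 + 2z = 122 ⇒ 2z = 14 ⇒ z = 7.
Check: U(27, 7) = 122.

z = 7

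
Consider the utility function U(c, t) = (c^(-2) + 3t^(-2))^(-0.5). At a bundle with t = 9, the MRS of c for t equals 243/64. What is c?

For CES with ρ = -2, MRS = (1/3)·(t/c)^3.
Setting (1/3)·(9/c)^3 = 243/64 gives (9/c)^3 = 729/64, so 9/c = 2.25 and c = 4.

c = 4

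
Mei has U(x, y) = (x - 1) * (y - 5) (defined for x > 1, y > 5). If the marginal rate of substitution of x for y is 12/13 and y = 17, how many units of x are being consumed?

x = 14

MU_x = (y−5), MU_y = (x−1).
MRS = (y−5)/(x−1).
Substitute y = 17: MRS = 12/(x − 1). Setting this equal to 12/13 gives x − 1 = 12/(12/13) = 13, so x = 14.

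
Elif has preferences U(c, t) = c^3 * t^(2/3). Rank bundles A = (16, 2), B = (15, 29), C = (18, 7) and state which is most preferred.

Evaluate utility at each bundle:
U(A) = 6501.995.
U(B) = 31857.066.
U(C) = 21341.071.
Highest utility is B, so B ≻ C ≻ A.

Bundle B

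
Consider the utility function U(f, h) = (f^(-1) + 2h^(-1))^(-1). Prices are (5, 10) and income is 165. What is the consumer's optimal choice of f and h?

f* = 11, h* = 11

For CES with ρ = -1, MRS = (1/2)·(h/f)^2.
Tangency: set MRS = p_f/p_h = 5/10 = 0.5.
So (h/f)^2 = 1; taking the square root, h/f = 1, i.e. h = f.
Substitute into the budget 5·f + 10·h = 165: 15·f = 165, so f* = 11 and h* = 11.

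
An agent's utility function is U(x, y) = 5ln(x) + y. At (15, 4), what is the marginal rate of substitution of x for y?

MU_x = 5/x, MU_y = 1.
MRS = 5/x ÷ 1.
At (15, 4): MRS = 1/3.
The indifference curve has slope −1/3 at this bundle.

MRS = 1/3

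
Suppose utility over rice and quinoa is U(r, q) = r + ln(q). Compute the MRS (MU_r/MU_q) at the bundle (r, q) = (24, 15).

MRS = 15

MU_r = 1, MU_q = 1/q.
MRS = 1 ÷ (1/q).
At (24, 15): MRS = 15.
The indifference curve has slope −15 at this bundle.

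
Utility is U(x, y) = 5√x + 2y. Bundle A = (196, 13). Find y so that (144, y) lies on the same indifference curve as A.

y = 18

U(196, 13) = 96.
Set U(144, y) = 96 and solve.
With x = 144: √144 = 12, so 2y = 96 − 5·12 = 36 and y = 18.
Check: U(144, 18) = 96.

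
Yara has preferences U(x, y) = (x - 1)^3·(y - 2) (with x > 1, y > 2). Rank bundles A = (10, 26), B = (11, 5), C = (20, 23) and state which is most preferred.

Evaluate utility at each bundle:
U(A) = 17496.
U(B) = 3000.
U(C) = 144039.
Highest utility is C, so C ≻ A ≻ B.

Bundle C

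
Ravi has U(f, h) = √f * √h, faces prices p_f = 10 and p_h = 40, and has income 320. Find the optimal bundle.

MU_f = 0.5·f^(-0.5)·√h and MU_h = 0.5·√f·h^(-0.5).
MRS = MU_f/MU_h = h/f.
Tangency: set MRS = p_f/p_h = 10/40 = 0.25.
So h/f = 0.25, i.e. h = 0.25·f.
Substitute into the budget 10·f + 40·h = 320: 20·f = 320, so f* = 16.
Then h* = 0.25·16 = 4.

f* = 16, h* = 4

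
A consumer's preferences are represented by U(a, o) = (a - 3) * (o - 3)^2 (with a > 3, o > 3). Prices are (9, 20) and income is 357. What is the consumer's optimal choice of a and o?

a* = 13, o* = 12

MU_a = (o−3)^2, MU_o = 2·(a−3)·(o−3).
MRS = (1/2)·(o−3)/(a−3).
Tangency: set MRS = p_a/p_o = 9/20 = 0.45.
So (1/2)·(o − 3)/(a − 3) = 0.45, i.e. (o − 3) = 0.9·(a − 3).
Rewrite the budget in excess-of-subsistence terms: 9·(a − 3) + 20·(o − 3) = 357 − 9·3 − 20·3 = 270.
Substituting, 27·(a − 3) = 270, so a − 3 = 10 and a* = 13.
Then o − 3 = 0.9·10 = 9, so o* = 12.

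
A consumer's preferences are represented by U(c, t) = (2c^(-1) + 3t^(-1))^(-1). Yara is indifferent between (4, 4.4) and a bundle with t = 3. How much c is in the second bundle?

c = 11

U depends on (c, t) only through S = 2c^(-1) + 3t^(-1), so equal utility means equal S. At (4, 4.4): S = 13/11.
With t = 3: 3·3^(-1) = 1, so 2c^(-1) = 13/11 − 1 = 2/11, i.e. c^(-1) = 1/11.
Hence c = 1/(1/11) = 11.
Check: U(11, 3) = 0.8462.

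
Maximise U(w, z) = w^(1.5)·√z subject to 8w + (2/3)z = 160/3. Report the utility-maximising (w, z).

MU_w = 1.5·√w·√z and MU_z = 0.5·w^(1.5)·z^(-0.5).
MRS = MU_w/MU_z = (3)·z/w.
Tangency: set MRS = p_w/p_z = 8/(2/3) = 12.
So (3)·z/w = 12, i.e. z = 4·w.
Substitute into the budget 8·w + (2/3)·z = 160/3: (32/3)·w = 160/3, so w* = 5.
Then z* = 4·5 = 20.

w* = 5, z* = 20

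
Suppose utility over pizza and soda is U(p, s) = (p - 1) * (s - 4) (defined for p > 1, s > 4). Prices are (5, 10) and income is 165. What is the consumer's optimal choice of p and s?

p* = 13, s* = 10

MU_p = (s−4), MU_s = (p−1).
MRS = (s−4)/(p−1).
Tangency: set MRS = p_p/p_s = 5/10 = 0.5.
So (s − 4)/(p − 1) = 0.5, i.e. (s − 4) = 0.5·(p − 1).
Rewrite the budget in excess-of-subsistence terms: 5·(p − 1) + 10·(s − 4) = 165 − 5·1 − 10·4 = 120.
Substituting, 10·(p − 1) = 120, so p − 1 = 12 and p* = 13.
Then s − 4 = 0.5·12 = 6, so s* = 10.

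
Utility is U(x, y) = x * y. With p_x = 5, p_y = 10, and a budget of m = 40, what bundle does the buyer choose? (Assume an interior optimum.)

MU_x = y and MU_y = x.
MRS = MU_x/MU_y = y/x.
Tangency: set MRS = p_x/p_y = 5/10 = 0.5.
So y/x = 0.5, i.e. y = 0.5·x.
Substitute into the budget 5·x + 10·y = 40: 10·x = 40, so x* = 4.
Then y* = 0.5·4 = 2.

x* = 4, y* = 2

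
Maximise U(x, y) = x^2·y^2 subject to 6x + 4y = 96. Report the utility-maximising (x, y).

MU_x = 2·x·y^2 and MU_y = 2·x^2·y.
MRS = MU_x/MU_y = y/x.
Tangency: set MRS = p_x/p_y = 6/4 = 1.5.
So y/x = 1.5, i.e. y = 1.5·x.
Substitute into the budget 6·x + 4·y = 96: 12·x = 96, so x* = 8.
Then y* = 1.5·8 = 12.

x* = 8, y* = 12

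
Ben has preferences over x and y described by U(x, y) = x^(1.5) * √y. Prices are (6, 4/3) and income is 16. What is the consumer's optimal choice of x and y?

x* = 2, y* = 3

MU_x = 1.5·√x·√y and MU_y = 0.5·x^(1.5)·y^(-0.5).
MRS = MU_x/MU_y = (3)·y/x.
Tangency: set MRS = p_x/p_y = 6/(4/3) = 4.5.
So (3)·y/x = 4.5, i.e. y = 1.5·x.
Substitute into the budget 6·x + (4/3)·y = 16: 8·x = 16, so x* = 2.
Then y* = 1.5·2 = 3.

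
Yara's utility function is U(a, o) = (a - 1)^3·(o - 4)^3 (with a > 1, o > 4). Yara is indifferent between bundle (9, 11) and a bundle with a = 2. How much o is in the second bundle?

o = 60

U(9, 11) = 175616.
Set U(2, o) = 175616 and solve.
With a = 2: (2 − 1)^3 = 1, so (o − 4)^3 = 175616/1 = 175616.
Taking the cube root (with o > 4): o − 4 = 56, so o = 60.
Check: U(2, 60) = 175616.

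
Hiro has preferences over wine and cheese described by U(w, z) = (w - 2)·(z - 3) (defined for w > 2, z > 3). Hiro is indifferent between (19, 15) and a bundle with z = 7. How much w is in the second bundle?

U(19, 15) = 204.
Set U(w, 7) = 204 and solve.
With z = 7: (7 − 3) = 4, so (w − 2) = 204/4 = 51.
So w = 2 + 51 = 53.
Check: U(53, 7) = 204.

w = 53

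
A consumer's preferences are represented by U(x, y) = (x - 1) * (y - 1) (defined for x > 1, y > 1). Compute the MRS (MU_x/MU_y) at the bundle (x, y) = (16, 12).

MRS = 11/15

MU_x = (y−1), MU_y = (x−1).
MRS = (y−1)/(x−1).
At (16, 12): MRS = 11/15.
So at (16, 12) the consumer would give up 11/15 units of y for one more unit of x.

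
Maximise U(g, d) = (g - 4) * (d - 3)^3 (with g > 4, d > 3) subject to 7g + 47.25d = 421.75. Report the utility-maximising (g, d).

g* = 13, d* = 7

MU_g = (d−3)^3, MU_d = 3·(g−4)·(d−3)^2.
MRS = (1/3)·(d−3)/(g−4).
Tangency: set MRS = p_g/p_d = 7/47.25 = 4/27.
So (1/3)·(d − 3)/(g − 4) = 4/27, i.e. (d − 3) = (4/9)·(g − 4).
Rewrite the budget in excess-of-subsistence terms: 7·(g − 4) + 47.25·(d − 3) = 421.75 − 7·4 − 47.25·3 = 252.
Substituting, 28·(g − 4) = 252, so g − 4 = 9 and g* = 13.
Then d − 3 = (4/9)·9 = 4, so d* = 7.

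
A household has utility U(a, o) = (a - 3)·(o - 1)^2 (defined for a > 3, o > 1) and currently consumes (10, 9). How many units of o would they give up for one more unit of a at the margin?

MU_a = (o−1)^2, MU_o = 2·(a−3)·(o−1).
MRS = (1/2)·(o−1)/(a−3).
At (10, 9): MRS = 4/7.
The indifference curve has slope −4/7 at this bundle.

MRS = 4/7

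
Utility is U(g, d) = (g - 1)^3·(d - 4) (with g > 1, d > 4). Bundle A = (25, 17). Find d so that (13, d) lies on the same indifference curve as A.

U(25, 17) = 179712.
Set U(13, d) = 179712 and solve.
With g = 13: (13 − 1)^3 = 1728, so (d − 4) = 179712/1728 = 104.
So d = 4 + 104 = 108.
Check: U(13, 108) = 179712.

d = 108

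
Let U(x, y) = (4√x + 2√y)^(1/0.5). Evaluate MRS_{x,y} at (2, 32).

MRS = 8

For CES with ρ = 0.5, MRS = (4/2)·√(y/x).
At (2, 32): MRS = 8.
The indifference curve has slope −8 at this bundle.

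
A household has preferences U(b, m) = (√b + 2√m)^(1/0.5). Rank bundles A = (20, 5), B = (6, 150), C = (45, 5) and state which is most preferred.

Bundle B

Evaluate utility at each bundle:
U(A) = 80.000.
U(B) = 726.000.
U(C) = 125.000.
Highest utility is B, so B ≻ C ≻ A.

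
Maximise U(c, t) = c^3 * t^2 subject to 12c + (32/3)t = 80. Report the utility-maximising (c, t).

MU_c = 3·c^2·t^2 and MU_t = 2·c^3·t.
MRS = MU_c/MU_t = (3/2)·t/c.
Tangency: set MRS = p_c/p_t = 12/(32/3) = 1.125.
So (3/2)·t/c = 1.125, i.e. t = 0.75·c.
Substitute into the budget 12·c + (32/3)·t = 80: 20·c = 80, so c* = 4.
Then t* = 0.75·4 = 3.

c* = 4, t* = 3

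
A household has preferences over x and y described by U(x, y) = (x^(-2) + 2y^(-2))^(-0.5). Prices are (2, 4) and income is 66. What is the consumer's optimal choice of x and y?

x* = 11, y* = 11

For CES with ρ = -2, MRS = (1/2)·(y/x)^3.
Tangency: set MRS = p_x/p_y = 2/4 = 0.5.
So (y/x)^3 = 1; taking the cube root, y/x = 1, i.e. y = x.
Substitute into the budget 2·x + 4·y = 66: 6·x = 66, so x* = 11 and y* = 11.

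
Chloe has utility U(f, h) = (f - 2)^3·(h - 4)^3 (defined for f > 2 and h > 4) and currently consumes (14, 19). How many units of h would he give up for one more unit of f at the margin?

MU_f = 3·(f−2)^2·(h−4)^3, MU_h = 3·(f−2)^3·(h−4)^2.
MRS = (h−4)/(f−2).
At (14, 19): MRS = 1.25.
The indifference curve has slope −1.25 at this bundle.

MRS = 1.25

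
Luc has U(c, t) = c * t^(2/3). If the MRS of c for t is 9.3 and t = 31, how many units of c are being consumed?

MU_c = t^(2/3) and MU_t = 2/3·c·t^(-1/3).
MRS = MU_c/MU_t = (1.5)·t/c.
Substitute t = 31: MRS = 46.5/c. Setting 46.5/c = 9.3 gives c = 46.5/9.3 = 5.

c = 5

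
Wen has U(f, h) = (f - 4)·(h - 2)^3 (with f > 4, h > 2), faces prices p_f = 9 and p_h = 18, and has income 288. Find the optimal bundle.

MU_f = (h−2)^3, MU_h = 3·(f−4)·(h−2)^2.
MRS = (1/3)·(h−2)/(f−4).
Tangency: set MRS = p_f/p_h = 9/18 = 0.5.
So (1/3)·(h − 2)/(f − 4) = 0.5, i.e. (h − 2) = 1.5·(f − 4).
Rewrite the budget in excess-of-subsistence terms: 9·(f − 4) + 18·(h − 2) = 288 − 9·4 − 18·2 = 216.
Substituting, 36·(f − 4) = 216, so f − 4 = 6 and f* = 10.
Then h − 2 = 1.5·6 = 9, so h* = 11.

f* = 10, h* = 11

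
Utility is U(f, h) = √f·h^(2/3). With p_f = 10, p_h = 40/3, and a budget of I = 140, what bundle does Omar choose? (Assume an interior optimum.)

f* = 6, h* = 6

MU_f = 0.5·f^(-0.5)·h^(2/3) and MU_h = 2/3·√f·h^(-1/3).
MRS = MU_f/MU_h = (0.75)·h/f.
Tangency: set MRS = p_f/p_h = 10/(40/3) = 0.75.
So (0.75)·h/f = 0.75, i.e. h = f.
Substitute into the budget 10·f + (40/3)·h = 140: (70/3)·f = 140, so f* = 6.
Then h* = 6.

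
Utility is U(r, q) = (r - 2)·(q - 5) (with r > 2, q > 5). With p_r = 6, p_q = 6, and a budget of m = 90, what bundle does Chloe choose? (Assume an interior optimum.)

r* = 6, q* = 9

MU_r = (q−5), MU_q = (r−2).
MRS = (q−5)/(r−2).
Tangency: set MRS = p_r/p_q = 6/6 = 1.
So (q − 5)/(r − 2) = 1, i.e. (q − 5) = (r − 2).
Rewrite the budget in excess-of-subsistence terms: 6·(r − 2) + 6·(q − 5) = 90 − 6·2 − 6·5 = 48.
Substituting, 12·(r − 2) = 48, so r − 2 = 4 and r* = 6.
Then q − 5 = 4, so q* = 9.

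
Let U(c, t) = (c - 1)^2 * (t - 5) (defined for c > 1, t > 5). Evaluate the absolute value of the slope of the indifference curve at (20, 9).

MU_c = 2·(c−1)·(t−5), MU_t = (c−1)^2.
MRS = (2/1)·(t−5)/(c−1).
At (20, 9): MRS = 8/19.
So at (20, 9) the consumer would give up 8/19 units of t for one more unit of c.

MRS = 8/19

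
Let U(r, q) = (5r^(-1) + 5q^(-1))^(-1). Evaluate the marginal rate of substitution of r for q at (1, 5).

For CES with ρ = -1, MRS = (q/r)^2.
At (1, 5): MRS = 25.
That is, one extra unit of r is worth 25 units of q at the margin.

MRS = 25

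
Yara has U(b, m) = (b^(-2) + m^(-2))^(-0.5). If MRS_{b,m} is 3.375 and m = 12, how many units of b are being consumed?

For CES with ρ = -2, MRS = (m/b)^3.
Setting (12/b)^3 = 3.375 gives 12/b = 1.5 and b = 8.

b = 8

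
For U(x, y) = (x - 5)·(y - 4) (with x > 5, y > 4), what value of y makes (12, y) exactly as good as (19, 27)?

y = 50

U(19, 27) = 322.
Set U(12, y) = 322 and solve.
With x = 12: (12 − 5) = 7, so (y − 4) = 322/7 = 46.
So y = 4 + 46 = 50.
Check: U(12, 50) = 322.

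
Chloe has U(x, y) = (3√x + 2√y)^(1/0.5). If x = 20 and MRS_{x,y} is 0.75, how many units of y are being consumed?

For CES with ρ = 0.5, MRS = (3/2)·√(y/x).
Setting (3/2)·√(y/20) = 0.75 gives √(y/20) = 0.5, so y/20 = 0.25 and y = 5.

y = 5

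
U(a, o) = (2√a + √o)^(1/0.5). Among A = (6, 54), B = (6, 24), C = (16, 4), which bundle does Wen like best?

Bundle A

Evaluate utility at each bundle:
U(A) = 150.000.
U(B) = 96.000.
U(C) = 100.000.
Highest utility is A, so A ≻ C ≻ B.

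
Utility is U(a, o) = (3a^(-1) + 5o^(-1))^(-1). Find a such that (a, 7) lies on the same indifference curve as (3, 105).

U depends on (a, o) only through S = 3a^(-1) + 5o^(-1), so equal utility means equal S. At (3, 105): S = 22/21.
With o = 7: 5·7^(-1) = 5/7, so 3a^(-1) = 22/21 − 5/7 = 1/3, i.e. a^(-1) = 1/9.
Hence a = 1/(1/9) = 9.
Check: U(9, 7) = 0.9545.

a = 9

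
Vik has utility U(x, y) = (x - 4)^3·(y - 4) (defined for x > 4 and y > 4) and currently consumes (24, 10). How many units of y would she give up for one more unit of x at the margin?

MRS = 0.9

MU_x = 3·(x−4)^2·(y−4), MU_y = (x−4)^3.
MRS = (3/1)·(y−4)/(x−4).
At (24, 10): MRS = 0.9.
The indifference curve has slope −0.9 at this bundle.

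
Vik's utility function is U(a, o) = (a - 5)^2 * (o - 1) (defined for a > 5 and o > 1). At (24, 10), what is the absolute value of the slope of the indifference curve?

MU_a = 2·(a−5)·(o−1), MU_o = (a−5)^2.
MRS = (2/1)·(o−1)/(a−5).
At (24, 10): MRS = 18/19.
So at (24, 10) the consumer would give up 18/19 units of o for one more unit of a.

MRS = 18/19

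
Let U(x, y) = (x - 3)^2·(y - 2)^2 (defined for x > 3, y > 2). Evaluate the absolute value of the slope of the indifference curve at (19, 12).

MU_x = 2·(x−3)·(y−2)^2, MU_y = 2·(x−3)^2·(y−2).
MRS = (y−2)/(x−3).
At (19, 12): MRS = 0.625.
So at (19, 12) the consumer would give up 0.625 units of y for one more unit of x.

MRS = 0.625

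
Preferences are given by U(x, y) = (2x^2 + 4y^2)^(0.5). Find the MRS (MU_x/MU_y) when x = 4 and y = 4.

MRS = 0.5

For CES with ρ = 2, MRS = (2/4)·(y/x)^(-1).
At (4, 4): MRS = 0.5.
That is, one extra unit of x is worth 0.5 units of y at the margin.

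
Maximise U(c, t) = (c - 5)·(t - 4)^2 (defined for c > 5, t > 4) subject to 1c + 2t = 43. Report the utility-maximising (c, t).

c* = 15, t* = 14

MU_c = (t−4)^2, MU_t = 2·(c−5)·(t−4).
MRS = (1/2)·(t−4)/(c−5).
Tangency: set MRS = p_c/p_t = 1/2 = 0.5.
So (1/2)·(t − 4)/(c − 5) = 0.5, i.e. (t − 4) = (c − 5).
Rewrite the budget in excess-of-subsistence terms: 1·(c − 5) + 2·(t − 4) = 43 − 1·5 − 2·4 = 30.
Substituting, 3·(c − 5) = 30, so c − 5 = 10 and c* = 15.
Then t − 4 = 10, so t* = 14.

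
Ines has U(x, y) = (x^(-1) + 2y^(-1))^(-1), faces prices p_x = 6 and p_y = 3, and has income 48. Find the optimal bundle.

For CES with ρ = -1, MRS = (1/2)·(y/x)^2.
Tangency: set MRS = p_x/p_y = 6/3 = 2.
So (y/x)^2 = 4; taking the square root, y/x = 2, i.e. y = 2·x.
Substitute into the budget 6·x + 3·y = 48: 12·x = 48, so x* = 4 and y* = 2·4 = 8.

x* = 4, y* = 8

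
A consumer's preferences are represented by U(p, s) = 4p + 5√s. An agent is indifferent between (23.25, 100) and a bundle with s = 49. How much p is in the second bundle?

p = 27

U(23.25, 100) = 143.
Set U(p, 49) = 143 and solve.
With s = 49: √49 = 7, so 4p = 143 − 5·7 = 108 and p = 27.
Check: U(27, 49) = 143.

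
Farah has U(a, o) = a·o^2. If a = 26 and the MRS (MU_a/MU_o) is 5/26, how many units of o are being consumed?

MU_a = o^2 and MU_o = 2·a·o.
MRS = MU_a/MU_o = (1/2)·o/a.
Substitute a = 26: MRS = o/52. Setting o/52 = 5/26 gives o = (5/26)·52 = 10.

o = 10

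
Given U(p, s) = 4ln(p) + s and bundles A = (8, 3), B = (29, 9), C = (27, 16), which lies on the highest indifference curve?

Evaluate utility at each bundle:
U(A) = 11.318.
U(B) = 22.469.
U(C) = 29.183.
Highest utility is C, so C ≻ B ≻ A.

Bundle C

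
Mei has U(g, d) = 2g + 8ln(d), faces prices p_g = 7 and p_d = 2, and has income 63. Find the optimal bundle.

g* = 5, d* = 14

MU_g = 2, MU_d = 8/d.
MRS = 2 ÷ (8/d).
Tangency: set MRS = p_g/p_d = 7/2 = 3.5.
MRS depends only on d: 0.25·d = 3.5 ⇒ d* = 3.5/0.25 = 14.
From the budget, 7·g = 63 − 2·14 = 35, so g* = 5.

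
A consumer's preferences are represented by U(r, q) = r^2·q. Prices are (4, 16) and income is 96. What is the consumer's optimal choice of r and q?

MU_r = 2·r·q and MU_q = r^2.
MRS = MU_r/MU_q = (2/1)·q/r.
Tangency: set MRS = p_r/p_q = 4/16 = 0.25.
So (2/1)·q/r = 0.25, i.e. q = 0.125·r.
Substitute into the budget 4·r + 16·q = 96: 6·r = 96, so r* = 16.
Then q* = 0.125·16 = 2.

r* = 16, q* = 2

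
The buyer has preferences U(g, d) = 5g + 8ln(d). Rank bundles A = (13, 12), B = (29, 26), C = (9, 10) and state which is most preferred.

Evaluate utility at each bundle:
U(A) = 84.879.
U(B) = 171.065.
U(C) = 63.421.
Highest utility is B, so B ≻ A ≻ C.

Bundle B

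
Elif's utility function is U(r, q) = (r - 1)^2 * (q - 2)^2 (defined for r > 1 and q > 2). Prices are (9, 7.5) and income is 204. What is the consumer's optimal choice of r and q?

MU_r = 2·(r−1)·(q−2)^2, MU_q = 2·(r−1)^2·(q−2).
MRS = (q−2)/(r−1).
Tangency: set MRS = p_r/p_q = 9/7.5 = 1.2.
So (q − 2)/(r − 1) = 1.2, i.e. (q − 2) = 1.2·(r − 1).
Rewrite the budget in excess-of-subsistence terms: 9·(r − 1) + 7.5·(q − 2) = 204 − 9·1 − 7.5·2 = 180.
Substituting, 18·(r − 1) = 180, so r − 1 = 10 and r* = 11.
Then q − 2 = 1.2·10 = 12, so q* = 14.

r* = 11, q* = 14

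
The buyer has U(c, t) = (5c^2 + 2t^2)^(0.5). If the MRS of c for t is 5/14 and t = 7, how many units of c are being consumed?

For CES with ρ = 2, MRS = (5/2)·(t/c)^(-1).
Setting (5/2)·(7/c)^(-1) = 5/14 gives (7/c)^(-1) = 1/7, so 7/c = 7 and c = 1.

c = 1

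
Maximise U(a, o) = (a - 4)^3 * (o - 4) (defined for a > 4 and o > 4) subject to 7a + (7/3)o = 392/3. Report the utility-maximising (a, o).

a* = 14, o* = 14

MU_a = 3·(a−4)^2·(o−4), MU_o = (a−4)^3.
MRS = (3/1)·(o−4)/(a−4).
Tangency: set MRS = p_a/p_o = 7/(7/3) = 3.
So (3/1)·(o − 4)/(a − 4) = 3, i.e. (o − 4) = (a − 4).
Rewrite the budget in excess-of-subsistence terms: 7·(a − 4) + (7/3)·(o − 4) = 392/3 − 7·4 − (7/3)·4 = 280/3.
Substituting, (28/3)·(a − 4) = 280/3, so a − 4 = 10 and a* = 14.
Then o − 4 = 10, so o* = 14.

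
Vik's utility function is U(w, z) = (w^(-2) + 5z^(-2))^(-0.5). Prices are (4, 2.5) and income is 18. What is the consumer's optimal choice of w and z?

w* = 2, z* = 4

For CES with ρ = -2, MRS = (1/5)·(z/w)^3.
Tangency: set MRS = p_w/p_z = 4/2.5 = 1.6.
So (z/w)^3 = 8; taking the cube root, z/w = 2, i.e. z = 2·w.
Substitute into the budget 4·w + 2.5·z = 18: 9·w = 18, so w* = 2 and z* = 2·2 = 4.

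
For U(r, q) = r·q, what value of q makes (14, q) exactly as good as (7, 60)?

q = 30

U(7, 60) = 420.
Set U(14, q) = 420 and solve.
With r = 14: q = 420/14 = 30.
Check: U(14, 30) = 420.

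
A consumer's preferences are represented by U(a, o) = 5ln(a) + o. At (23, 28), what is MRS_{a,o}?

MRS = 5/23

MU_a = 5/a, MU_o = 1.
MRS = 5/a ÷ 1.
At (23, 28): MRS = 5/23.
The indifference curve has slope −5/23 at this bundle.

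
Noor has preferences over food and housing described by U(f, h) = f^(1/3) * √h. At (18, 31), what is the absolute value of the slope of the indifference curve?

MRS = 31/27

MU_f = 1/3·f^(-2/3)·√h and MU_h = 0.5·f^(1/3)·h^(-0.5).
MRS = MU_f/MU_h = (2/3)·h/f.
At (18, 31): MRS = 31/27.
That is, one extra unit of f is worth 31/27 units of h at the margin.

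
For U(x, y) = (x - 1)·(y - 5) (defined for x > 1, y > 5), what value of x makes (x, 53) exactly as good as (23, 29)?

U(23, 29) = 528.
Set U(x, 53) = 528 and solve.
With y = 53: (53 − 5) = 48, so (x − 1) = 528/48 = 11.
So x = 1 + 11 = 12.
Check: U(12, 53) = 528.

x = 12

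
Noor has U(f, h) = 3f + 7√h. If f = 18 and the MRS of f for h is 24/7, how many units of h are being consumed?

h = 16

MU_f = 3, MU_h = 7/(2√h).
MRS = 3 ÷ (7/(2√h)).
MRS depends only on h: (6/7)·√h = 24/7 ⇒ √h = (24/7)/(6/7) = 4 ⇒ h = 16.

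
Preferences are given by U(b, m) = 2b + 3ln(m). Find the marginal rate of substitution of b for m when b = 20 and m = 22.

MRS = 44/3

MU_b = 2, MU_m = 3/m.
MRS = 2 ÷ (3/m).
At (20, 22): MRS = 44/3.
The indifference curve has slope −44/3 at this bundle.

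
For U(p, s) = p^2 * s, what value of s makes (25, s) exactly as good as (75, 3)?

U(75, 3) = 16875.
Set U(25, s) = 16875 and solve.
With p = 25: 25^2 = 625, so s = 16875/625 = 27.
Check: U(25, 27) = 16875.

s = 27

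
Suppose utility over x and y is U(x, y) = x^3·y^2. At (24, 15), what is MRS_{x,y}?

MU_x = 3·x^2·y^2 and MU_y = 2·x^3·y.
MRS = MU_x/MU_y = (3/2)·y/x.
At (24, 15): MRS = 15/16.
So at (24, 15) the consumer would give up 15/16 units of y for one more unit of x.

MRS = 15/16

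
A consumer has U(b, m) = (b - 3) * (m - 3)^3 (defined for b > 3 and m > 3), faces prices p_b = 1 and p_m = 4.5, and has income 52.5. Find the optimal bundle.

b* = 12, m* = 9

MU_b = (m−3)^3, MU_m = 3·(b−3)·(m−3)^2.
MRS = (1/3)·(m−3)/(b−3).
Tangency: set MRS = p_b/p_m = 1/4.5 = 2/9.
So (1/3)·(m − 3)/(b − 3) = 2/9, i.e. (m − 3) = (2/3)·(b − 3).
Rewrite the budget in excess-of-subsistence terms: 1·(b − 3) + 4.5·(m − 3) = 52.5 − 1·3 − 4.5·3 = 36.
Substituting, 4·(b − 3) = 36, so b − 3 = 9 and b* = 12.
Then m − 3 = (2/3)·9 = 6, so m* = 9.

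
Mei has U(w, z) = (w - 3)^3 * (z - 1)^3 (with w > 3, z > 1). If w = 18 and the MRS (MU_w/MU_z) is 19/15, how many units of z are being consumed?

z = 20

MU_w = 3·(w−3)^2·(z−1)^3, MU_z = 3·(w−3)^3·(z−1)^2.
MRS = (z−1)/(w−3).
Substitute w = 18: MRS = (z − 1)/15. Setting this equal to 19/15 gives z − 1 = (19/15)·15 = 19, so z = 20.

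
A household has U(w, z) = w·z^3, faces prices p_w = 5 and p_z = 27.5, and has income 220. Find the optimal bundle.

w* = 11, z* = 6

MU_w = z^3 and MU_z = 3·w·z^2.
MRS = MU_w/MU_z = (1/3)·z/w.
Tangency: set MRS = p_w/p_z = 5/27.5 = 2/11.
So (1/3)·z/w = 2/11, i.e. z = (6/11)·w.
Substitute into the budget 5·w + 27.5·z = 220: 20·w = 220, so w* = 11.
Then z* = (6/11)·11 = 6.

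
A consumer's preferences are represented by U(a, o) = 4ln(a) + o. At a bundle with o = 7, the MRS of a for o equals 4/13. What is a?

a = 13

MU_a = 4/a, MU_o = 1.
MRS = 4/a ÷ 1.
MRS depends only on a: 4/a = 4/13 ⇒ a = 4/(4/13) = 13.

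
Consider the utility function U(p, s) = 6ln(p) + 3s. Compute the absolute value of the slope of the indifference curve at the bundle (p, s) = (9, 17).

MU_p = 6/p, MU_s = 3.
MRS = 6/p ÷ 3.
At (9, 17): MRS = 2/9.
So at (9, 17) the consumer would give up 2/9 units of s for one more unit of p.

MRS = 2/9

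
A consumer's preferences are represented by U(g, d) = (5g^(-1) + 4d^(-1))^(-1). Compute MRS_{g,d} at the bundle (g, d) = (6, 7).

For CES with ρ = -1, MRS = (5/4)·(d/g)^2.
At (6, 7): MRS = 245/144.
The indifference curve has slope −245/144 at this bundle.

MRS = 245/144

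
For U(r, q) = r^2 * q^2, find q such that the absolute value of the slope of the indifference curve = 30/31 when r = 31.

MU_r = 2·r·q^2 and MU_q = 2·r^2·q.
MRS = MU_r/MU_q = q/r.
Substitute r = 31: MRS = q/31. Setting q/31 = 30/31 gives q = (30/31)·31 = 30.

q = 30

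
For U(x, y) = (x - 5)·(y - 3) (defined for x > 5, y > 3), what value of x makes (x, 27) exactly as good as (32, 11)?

x = 14

U(32, 11) = 216.
Set U(x, 27) = 216 and solve.
With y = 27: (27 − 3) = 24, so (x − 5) = 216/24 = 9.
So x = 5 + 9 = 14.
Check: U(14, 27) = 216.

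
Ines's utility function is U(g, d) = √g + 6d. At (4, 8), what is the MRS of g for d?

MRS = 1/24

MU_g = 1/(2√g), MU_d = 6.
MRS = 1/(2√g) ÷ 6.
At (4, 8): MRS = 1/24.
The indifference curve has slope −1/24 at this bundle.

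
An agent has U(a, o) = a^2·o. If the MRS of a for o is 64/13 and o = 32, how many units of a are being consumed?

a = 13

MU_a = 2·a·o and MU_o = a^2.
MRS = MU_a/MU_o = (2/1)·o/a.
Substitute o = 32: MRS = 64/a. Setting 64/a = 64/13 gives a = 64/(64/13) = 13.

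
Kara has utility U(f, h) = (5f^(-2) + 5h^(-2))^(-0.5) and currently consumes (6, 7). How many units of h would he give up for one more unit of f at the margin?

For CES with ρ = -2, MRS = (h/f)^3.
At (6, 7): MRS = 343/216.
That is, one extra unit of f is worth 343/216 units of h at the margin.

MRS = 343/216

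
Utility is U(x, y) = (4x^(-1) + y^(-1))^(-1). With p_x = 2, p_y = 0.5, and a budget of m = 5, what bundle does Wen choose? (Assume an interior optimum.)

For CES with ρ = -1, MRS = (4/1)·(y/x)^2.
Tangency: set MRS = p_x/p_y = 2/0.5 = 4.
So (y/x)^2 = 1; taking the square root, y/x = 1, i.e. y = x.
Substitute into the budget 2·x + 0.5·y = 5: 2.5·x = 5, so x* = 2 and y* = 2.

x* = 2, y* = 2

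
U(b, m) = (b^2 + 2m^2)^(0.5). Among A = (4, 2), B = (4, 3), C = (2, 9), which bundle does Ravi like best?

Bundle C

Evaluate utility at each bundle:
U(A) = 4.899.
U(B) = 5.831.
U(C) = 12.884.
Highest utility is C, so C ≻ B ≻ A.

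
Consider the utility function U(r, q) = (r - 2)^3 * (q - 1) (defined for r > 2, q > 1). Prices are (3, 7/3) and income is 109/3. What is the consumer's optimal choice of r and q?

MU_r = 3·(r−2)^2·(q−1), MU_q = (r−2)^3.
MRS = (3/1)·(q−1)/(r−2).
Tangency: set MRS = p_r/p_q = 3/(7/3) = 9/7.
So (3/1)·(q − 1)/(r − 2) = 9/7, i.e. (q − 1) = (3/7)·(r − 2).
Rewrite the budget in excess-of-subsistence terms: 3·(r − 2) + (7/3)·(q − 1) = 109/3 − 3·2 − (7/3)·1 = 28.
Substituting, 4·(r − 2) = 28, so r − 2 = 7 and r* = 9.
Then q − 1 = (3/7)·7 = 3, so q* = 4.

r* = 9, q* = 4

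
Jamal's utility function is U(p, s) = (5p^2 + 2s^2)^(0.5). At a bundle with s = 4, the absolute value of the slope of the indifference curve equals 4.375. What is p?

For CES with ρ = 2, MRS = (5/2)·(s/p)^(-1).
Setting (5/2)·(4/p)^(-1) = 4.375 gives (4/p)^(-1) = 1.75, so 4/p = 4/7 and p = 7.

p = 7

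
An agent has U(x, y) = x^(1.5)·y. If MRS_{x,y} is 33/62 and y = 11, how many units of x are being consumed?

x = 31

MU_x = 1.5·√x·y and MU_y = x^(1.5).
MRS = MU_x/MU_y = (1.5)·y/x.
Substitute y = 11: MRS = 16.5/x. Setting 16.5/x = 33/62 gives x = 16.5/(33/62) = 31.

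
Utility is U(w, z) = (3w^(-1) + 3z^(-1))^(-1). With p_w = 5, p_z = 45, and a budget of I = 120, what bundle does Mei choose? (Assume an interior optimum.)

w* = 6, z* = 2

For CES with ρ = -1, MRS = (z/w)^2.
Tangency: set MRS = p_w/p_z = 5/45 = 1/9.
So (z/w)^2 = 1/9; taking the square root, z/w = 1/3, i.e. z = (1/3)·w.
Substitute into the budget 5·w + 45·z = 120: 20·w = 120, so w* = 6 and z* = (1/3)·6 = 2.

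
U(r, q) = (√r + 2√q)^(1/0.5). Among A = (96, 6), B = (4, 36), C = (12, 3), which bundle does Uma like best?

Bundle A

Evaluate utility at each bundle:
U(A) = 216.000.
U(B) = 196.000.
U(C) = 48.000.
Highest utility is A, so A ≻ B ≻ C.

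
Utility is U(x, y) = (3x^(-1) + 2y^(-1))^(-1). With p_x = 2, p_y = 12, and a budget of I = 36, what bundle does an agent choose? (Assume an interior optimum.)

x* = 6, y* = 2

For CES with ρ = -1, MRS = (3/2)·(y/x)^2.
Tangency: set MRS = p_x/p_y = 2/12 = 1/6.
So (y/x)^2 = 1/9; taking the square root, y/x = 1/3, i.e. y = (1/3)·x.
Substitute into the budget 2·x + 12·y = 36: 6·x = 36, so x* = 6 and y* = (1/3)·6 = 2.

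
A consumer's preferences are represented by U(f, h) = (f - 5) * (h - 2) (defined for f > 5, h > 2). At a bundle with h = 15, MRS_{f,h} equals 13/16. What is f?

f = 21

MU_f = (h−2), MU_h = (f−5).
MRS = (h−2)/(f−5).
Substitute h = 15: MRS = 13/(f − 5). Setting this equal to 13/16 gives f − 5 = 13/(13/16) = 16, so f = 21.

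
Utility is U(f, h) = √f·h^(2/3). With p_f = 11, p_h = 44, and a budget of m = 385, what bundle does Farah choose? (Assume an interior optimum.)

MU_f = 0.5·f^(-0.5)·h^(2/3) and MU_h = 2/3·√f·h^(-1/3).
MRS = MU_f/MU_h = (0.75)·h/f.
Tangency: set MRS = p_f/p_h = 11/44 = 0.25.
So (0.75)·h/f = 0.25, i.e. h = (1/3)·f.
Substitute into the budget 11·f + 44·h = 385: (77/3)·f = 385, so f* = 15.
Then h* = (1/3)·15 = 5.

f* = 15, h* = 5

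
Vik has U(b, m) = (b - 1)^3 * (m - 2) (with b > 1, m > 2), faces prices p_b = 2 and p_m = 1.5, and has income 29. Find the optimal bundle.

b* = 10, m* = 6

MU_b = 3·(b−1)^2·(m−2), MU_m = (b−1)^3.
MRS = (3/1)·(m−2)/(b−1).
Tangency: set MRS = p_b/p_m = 2/1.5 = 4/3.
So (3/1)·(m − 2)/(b − 1) = 4/3, i.e. (m − 2) = (4/9)·(b − 1).
Rewrite the budget in excess-of-subsistence terms: 2·(b − 1) + 1.5·(m − 2) = 29 − 2·1 − 1.5·2 = 24.
Substituting, (8/3)·(b − 1) = 24, so b − 1 = 9 and b* = 10.
Then m − 2 = (4/9)·9 = 4, so m* = 6.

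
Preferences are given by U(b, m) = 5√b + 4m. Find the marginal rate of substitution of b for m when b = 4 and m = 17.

MRS = 5/16

MU_b = 5/(2√b), MU_m = 4.
MRS = 5/(2√b) ÷ 4.
At (4, 17): MRS = 5/16.
The indifference curve has slope −5/16 at this bundle.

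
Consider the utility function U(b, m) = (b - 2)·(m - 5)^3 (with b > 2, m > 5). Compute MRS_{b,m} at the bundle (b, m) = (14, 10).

MRS = 5/36

MU_b = (m−5)^3, MU_m = 3·(b−2)·(m−5)^2.
MRS = (1/3)·(m−5)/(b−2).
At (14, 10): MRS = 5/36.
The indifference curve has slope −5/36 at this bundle.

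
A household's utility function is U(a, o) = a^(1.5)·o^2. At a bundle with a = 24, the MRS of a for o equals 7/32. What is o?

MU_a = 1.5·√a·o^2 and MU_o = 2·a^(1.5)·o.
MRS = MU_a/MU_o = (0.75)·o/a.
Substitute a = 24: MRS = o/32. Setting o/32 = 7/32 gives o = (7/32)·32 = 7.

o = 7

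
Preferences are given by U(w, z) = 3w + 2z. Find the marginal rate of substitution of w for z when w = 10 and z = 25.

MU_w = 3, MU_z = 2, so MRS = 3/2 = 1.5 at every bundle.
At (10, 25): MRS = 1.5.
So at (10, 25) the consumer would give up 1.5 units of z for one more unit of w.

MRS = 1.5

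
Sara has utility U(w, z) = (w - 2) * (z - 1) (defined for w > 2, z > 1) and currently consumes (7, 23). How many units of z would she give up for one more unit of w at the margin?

MU_w = (z−1), MU_z = (w−2).
MRS = (z−1)/(w−2).
At (7, 23): MRS = 4.4.
That is, one extra unit of w is worth 4.4 units of z at the margin.

MRS = 4.4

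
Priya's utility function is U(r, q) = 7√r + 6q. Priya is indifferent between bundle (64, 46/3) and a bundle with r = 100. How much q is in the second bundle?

q = 13

U(64, 46/3) = 148.
Set U(100, q) = 148 and solve.
With r = 100: √100 = 10, so 6q = 148 − 7·10 = 78 and q = 13.
Check: U(100, 13) = 148.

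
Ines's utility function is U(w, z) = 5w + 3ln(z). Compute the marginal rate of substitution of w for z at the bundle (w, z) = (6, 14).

MU_w = 5, MU_z = 3/z.
MRS = 5 ÷ (3/z).
At (6, 14): MRS = 70/3.
That is, one extra unit of w is worth 70/3 units of z at the margin.

MRS = 70/3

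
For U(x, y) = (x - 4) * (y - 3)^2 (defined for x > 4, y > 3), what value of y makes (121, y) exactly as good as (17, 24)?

U(17, 24) = 5733.
Set U(121, y) = 5733 and solve.
With x = 121: (121 − 4) = 117, so (y − 3)^2 = 5733/117 = 49.
Taking the square root (with y > 3): y − 3 = 7, so y = 10.
Check: U(121, 10) = 5733.

y = 10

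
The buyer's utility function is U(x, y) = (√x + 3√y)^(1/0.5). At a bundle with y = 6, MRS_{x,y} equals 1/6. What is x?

x = 24

For CES with ρ = 0.5, MRS = (1/3)·√(y/x).
Setting (1/3)·√(6/x) = 1/6 gives √(6/x) = 0.5, so 6/x = 0.25 and x = 24.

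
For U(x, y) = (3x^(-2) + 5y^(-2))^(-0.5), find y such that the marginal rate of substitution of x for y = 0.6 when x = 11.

y = 11

For CES with ρ = -2, MRS = (3/5)·(y/x)^3.
Setting (3/5)·(y/11)^3 = 0.6 gives (y/11)^3 = 1, so y/11 = 1 and y = 11.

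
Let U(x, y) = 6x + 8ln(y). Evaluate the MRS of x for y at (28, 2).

MRS = 1.5

MU_x = 6, MU_y = 8/y.
MRS = 6 ÷ (8/y).
At (28, 2): MRS = 1.5.
The indifference curve has slope −1.5 at this bundle.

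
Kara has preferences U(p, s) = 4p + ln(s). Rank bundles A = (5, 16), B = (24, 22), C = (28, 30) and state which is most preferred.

Evaluate utility at each bundle:
U(A) = 22.773.
U(B) = 99.091.
U(C) = 115.401.
Highest utility is C, so C ≻ B ≻ A.

Bundle C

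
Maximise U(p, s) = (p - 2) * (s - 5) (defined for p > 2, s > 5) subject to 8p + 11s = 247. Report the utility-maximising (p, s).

MU_p = (s−5), MU_s = (p−2).
MRS = (s−5)/(p−2).
Tangency: set MRS = p_p/p_s = 8/11.
So (s − 5)/(p − 2) = 8/11, i.e. (s − 5) = (8/11)·(p − 2).
Rewrite the budget in excess-of-subsistence terms: 8·(p − 2) + 11·(s − 5) = 247 − 8·2 − 11·5 = 176.
Substituting, 16·(p − 2) = 176, so p − 2 = 11 and p* = 13.
Then s − 5 = (8/11)·11 = 8, so s* = 13.

p* = 13, s* = 13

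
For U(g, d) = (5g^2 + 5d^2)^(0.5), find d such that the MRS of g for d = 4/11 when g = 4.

For CES with ρ = 2, MRS = (d/g)^(-1).
Setting (d/4)^(-1) = 4/11 gives d/4 = 2.75 and d = 11.

d = 11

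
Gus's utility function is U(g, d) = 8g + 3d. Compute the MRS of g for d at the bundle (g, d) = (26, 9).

MU_g = 8, MU_d = 3, so MRS = 8/3 at every bundle.
At (26, 9): MRS = 8/3.
The indifference curve has slope −8/3 at this bundle.

MRS = 8/3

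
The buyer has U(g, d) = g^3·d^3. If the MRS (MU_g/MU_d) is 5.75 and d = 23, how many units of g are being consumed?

g = 4

MU_g = 3·g^2·d^3 and MU_d = 3·g^3·d^2.
MRS = MU_g/MU_d = d/g.
Substitute d = 23: MRS = 23/g. Setting 23/g = 5.75 gives g = 23/5.75 = 4.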